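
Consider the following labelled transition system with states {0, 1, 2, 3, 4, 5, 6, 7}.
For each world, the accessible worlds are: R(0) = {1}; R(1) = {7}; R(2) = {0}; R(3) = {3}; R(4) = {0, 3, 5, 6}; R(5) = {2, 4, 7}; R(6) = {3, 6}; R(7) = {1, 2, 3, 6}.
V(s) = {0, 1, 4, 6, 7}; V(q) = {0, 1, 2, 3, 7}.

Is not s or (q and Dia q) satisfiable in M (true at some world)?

Yes

Let φ = not s or (q and Dia q). Evaluate φ at each world:
  0 (successors {1}): φ is true.
  1 (successors {7}): φ is true.
  2 (successors {0}): φ is true.
  3 (successors {3}): φ is true.
  4 (successors {0, 3, 5, 6}): φ is false.
  5 (successors {2, 4, 7}): φ is true.
  6 (successors {3, 6}): φ is false.
  7 (successors {1, 2, 3, 6}): φ is true.
Detail at 0 (witness):
  At 0: not s is false, q and Dia q is true, so not s or (q and Dia q) is true.
    At 0: q is true, Dia q is true, so q and Dia q is true.
      At 0: Dia q requires q at some successor in {1}.
        q holds at 1, so Dia q is true at 0.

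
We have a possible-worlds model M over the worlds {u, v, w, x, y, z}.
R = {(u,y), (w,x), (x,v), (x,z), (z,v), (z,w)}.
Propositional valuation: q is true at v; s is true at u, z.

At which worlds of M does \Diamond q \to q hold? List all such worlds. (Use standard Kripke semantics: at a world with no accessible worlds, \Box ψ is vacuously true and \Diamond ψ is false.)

u, v, w, y

Let φ = \Diamond q \to q. Evaluate φ at each world:
  u (successors {y}): φ is true.
  v (successors ∅): φ is true.
  w (successors {x}): φ is true.
  x (successors {v, z}): φ is false.
  y (successors ∅): φ is true.
  z (successors {v, w}): φ is false.
For instance, at x:
  At x: \Diamond q is true, q is false, so \Diamond q \to q is false.
    At x: \Diamond q requires q at some successor in {v, z}.
      q holds at v, so \Diamond q is true at x.
Satisfying worlds: {u, v, w, y}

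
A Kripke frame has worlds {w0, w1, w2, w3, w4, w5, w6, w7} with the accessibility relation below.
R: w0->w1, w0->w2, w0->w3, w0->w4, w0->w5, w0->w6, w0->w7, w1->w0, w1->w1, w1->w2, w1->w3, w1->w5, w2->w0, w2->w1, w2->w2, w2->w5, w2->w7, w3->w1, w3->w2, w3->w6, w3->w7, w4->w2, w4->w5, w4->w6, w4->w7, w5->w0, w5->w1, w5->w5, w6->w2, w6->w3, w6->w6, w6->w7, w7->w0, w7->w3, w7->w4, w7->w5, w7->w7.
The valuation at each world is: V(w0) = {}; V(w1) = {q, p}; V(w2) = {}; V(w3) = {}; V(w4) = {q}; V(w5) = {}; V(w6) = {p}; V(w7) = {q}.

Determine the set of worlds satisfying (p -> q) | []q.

Recall that []ψ holds at a world iff ψ holds at every accessible world, and <>ψ holds iff ψ holds at some accessible world.
Let φ = (p -> q) | []q. Evaluate φ at each world:
  w0 (successors {w1, w2, w3, w4, w5, w6, w7}): φ is true.
  w1 (successors {w0, w1, w2, w3, w5}): φ is true.
  w2 (successors {w0, w1, w2, w5, w7}): φ is true.
  w3 (successors {w1, w2, w6, w7}): φ is true.
  w4 (successors {w2, w5, w6, w7}): φ is true.
  w5 (successors {w0, w1, w5}): φ is true.
  w6 (successors {w2, w3, w6, w7}): φ is false.
  w7 (successors {w0, w3, w4, w5, w7}): φ is true.
For instance, at w6:
  At w6: p -> q is false, []q is false, so (p -> q) | []q is false.
    At w6: []q requires q at every successor {w2, w3, w6, w7}.
      q fails at w2, so []q is false at w6.
Satisfying worlds: {w0, w1, w2, w3, w4, w5, w7}

w0, w1, w2, w3, w4, w5, w7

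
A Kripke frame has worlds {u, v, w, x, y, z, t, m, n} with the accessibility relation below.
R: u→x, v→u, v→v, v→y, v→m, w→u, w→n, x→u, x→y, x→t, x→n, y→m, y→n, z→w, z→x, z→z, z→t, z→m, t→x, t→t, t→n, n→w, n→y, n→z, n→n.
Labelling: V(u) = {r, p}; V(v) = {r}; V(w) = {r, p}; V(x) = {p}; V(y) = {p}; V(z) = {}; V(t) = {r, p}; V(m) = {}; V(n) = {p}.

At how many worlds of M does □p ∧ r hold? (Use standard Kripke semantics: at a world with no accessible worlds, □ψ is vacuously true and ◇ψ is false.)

3

Let φ = □p ∧ r. Evaluate φ at each world:
  u (successors {x}): φ is true.
  v (successors {u, v, y, m}): φ is false.
  w (successors {u, n}): φ is true.
  x (successors {u, y, t, n}): φ is false.
  y (successors {m, n}): φ is false.
  z (successors {w, x, z, t, m}): φ is false.
  t (successors {x, t, n}): φ is true.
  m (successors ∅): φ is false.
  n (successors {w, y, z, n}): φ is false.
For instance, at y:
  At y: □p is false, r is false, so □p ∧ r is false.
    At y: □p requires p at every successor {m, n}.
      p fails at m, so □p is false at y.
Satisfying worlds: {u, w, t}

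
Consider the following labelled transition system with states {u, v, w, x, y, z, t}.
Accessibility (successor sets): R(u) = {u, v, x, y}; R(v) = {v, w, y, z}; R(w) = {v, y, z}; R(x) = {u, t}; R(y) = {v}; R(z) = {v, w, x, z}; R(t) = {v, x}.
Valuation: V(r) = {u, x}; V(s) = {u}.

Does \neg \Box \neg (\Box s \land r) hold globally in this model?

No

Recall that \Box ψ holds at a world iff ψ holds at every accessible world, and \Diamond ψ holds iff ψ holds at some accessible world.
Let φ = \neg \Box \neg (\Box s \land r). Evaluate φ at each world:
  u (successors {u, v, x, y}): φ is false.
  v (successors {v, w, y, z}): φ is false.
  w (successors {v, y, z}): φ is false.
  x (successors {u, t}): φ is false.
  y (successors {v}): φ is false.
  z (successors {v, w, x, z}): φ is false.
  t (successors {v, x}): φ is false.
Detail at u (counterexample):
  At u: \Box \neg (\Box s \land r) is true, so \neg \Box \neg (\Box s \land r) is false.
    At u: \Box \neg (\Box s \land r) requires \neg (\Box s \land r) at every successor {u, v, x, y}.
      At u: \neg (\Box s \land r) is true.
      At v: \neg (\Box s \land r) is true.
      At x: \neg (\Box s \land r) is true.
      At y: \neg (\Box s \land r) is true.
    So \Box \neg (\Box s \land r) is true at u.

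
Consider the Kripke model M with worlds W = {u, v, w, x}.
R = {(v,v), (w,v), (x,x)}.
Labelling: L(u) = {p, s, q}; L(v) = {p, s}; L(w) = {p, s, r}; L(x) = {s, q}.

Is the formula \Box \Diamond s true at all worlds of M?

Recall that \Box ψ holds at a world iff ψ holds at every accessible world, and \Diamond ψ holds iff ψ holds at some accessible world.
Let φ = \Box \Diamond s. Evaluate φ at each world:
  u (successors ∅): φ is true.
  v (successors {v}): φ is true.
  w (successors {v}): φ is true.
  x (successors {x}): φ is true.
For instance, at x:
  At x: \Box \Diamond s requires \Diamond s at every successor {x}.
      At x: \Diamond s requires s at some successor in {x}.
        s holds at x, so \Diamond s is true at x.
  So \Box \Diamond s is true at x.

Yes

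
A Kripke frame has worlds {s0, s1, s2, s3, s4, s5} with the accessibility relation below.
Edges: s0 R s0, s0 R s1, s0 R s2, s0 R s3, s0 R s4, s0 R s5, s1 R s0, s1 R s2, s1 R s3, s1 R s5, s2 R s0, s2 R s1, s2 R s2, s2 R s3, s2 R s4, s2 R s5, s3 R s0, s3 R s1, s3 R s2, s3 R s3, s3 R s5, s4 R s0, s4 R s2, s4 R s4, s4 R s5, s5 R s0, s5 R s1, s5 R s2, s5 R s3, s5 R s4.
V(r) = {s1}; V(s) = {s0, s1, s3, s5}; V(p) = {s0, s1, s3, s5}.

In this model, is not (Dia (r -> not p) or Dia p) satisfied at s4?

Recall that Dia ψ holds at a world iff ψ holds at some accessible world.
At s4: Dia (r -> not p) or Dia p is true, so not (Dia (r -> not p) or Dia p) is false.
  At s4: Dia (r -> not p) is true, Dia p is true, so Dia (r -> not p) or Dia p is true.
    At s4: Dia (r -> not p) requires r -> not p at some successor in {s0, s2, s4, s5}.
      r -> not p holds at s0, so Dia (r -> not p) is true at s4.
    At s4: Dia p requires p at some successor in {s0, s2, s4, s5}.
      p holds at s0, so Dia p is true at s4.

No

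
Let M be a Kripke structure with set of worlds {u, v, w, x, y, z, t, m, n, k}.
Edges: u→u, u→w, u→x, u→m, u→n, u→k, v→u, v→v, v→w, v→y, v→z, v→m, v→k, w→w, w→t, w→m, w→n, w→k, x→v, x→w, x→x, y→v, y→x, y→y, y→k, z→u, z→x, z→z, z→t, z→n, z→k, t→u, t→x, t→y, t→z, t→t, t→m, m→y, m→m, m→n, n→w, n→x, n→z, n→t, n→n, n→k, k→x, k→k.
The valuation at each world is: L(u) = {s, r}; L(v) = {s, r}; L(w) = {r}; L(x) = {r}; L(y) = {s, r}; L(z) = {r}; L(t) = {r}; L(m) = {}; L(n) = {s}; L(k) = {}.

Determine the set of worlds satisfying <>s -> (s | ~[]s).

Let φ = <>s -> (s | ~[]s). Evaluate φ at each world:
  u (successors {u, w, x, m, n, k}): φ is true.
  v (successors {u, v, w, y, z, m, k}): φ is true.
  w (successors {w, t, m, n, k}): φ is true.
  x (successors {v, w, x}): φ is true.
  y (successors {v, x, y, k}): φ is true.
  z (successors {u, x, z, t, n, k}): φ is true.
  t (successors {u, x, y, z, t, m}): φ is true.
  m (successors {y, m, n}): φ is true.
  n (successors {w, x, z, t, n, k}): φ is true.
  k (successors {x, k}): φ is true.
For instance, at k:
  At k: <>s is false, s | ~[]s is true, so <>s -> (s | ~[]s) is true.
    At k: <>s requires s at some successor in {x, k}.
      At x: s is false.
      At k: s is false.
    So <>s is false at k.
    At k: s is false, ~[]s is true, so s | ~[]s is true.
      At k: []s is false, so ~[]s is true.
Satisfying worlds: {u, v, w, x, y, z, t, m, n, k}

u, v, w, x, y, z, t, m, n, k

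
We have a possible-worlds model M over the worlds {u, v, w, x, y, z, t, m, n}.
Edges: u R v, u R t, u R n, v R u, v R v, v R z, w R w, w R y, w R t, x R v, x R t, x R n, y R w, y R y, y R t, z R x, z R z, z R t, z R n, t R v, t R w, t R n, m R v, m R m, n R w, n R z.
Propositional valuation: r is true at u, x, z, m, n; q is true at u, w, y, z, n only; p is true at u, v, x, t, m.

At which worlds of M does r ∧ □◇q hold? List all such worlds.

Let φ = r ∧ □◇q. Evaluate φ at each world:
  u (successors {v, t, n}): φ is true.
  v (successors {u, v, z}): φ is false.
  w (successors {w, y, t}): φ is false.
  x (successors {v, t, n}): φ is true.
  y (successors {w, y, t}): φ is false.
  z (successors {x, z, t, n}): φ is true.
  t (successors {v, w, n}): φ is false.
  m (successors {v, m}): φ is false.
  n (successors {w, z}): φ is true.
For instance, at n:
  At n: r is true, □◇q is true, so r ∧ □◇q is true.
    At n: □◇q requires ◇q at every successor {w, z}.
      At w: ◇q is true.
      At z: ◇q is true.
    So □◇q is true at n.
Satisfying worlds: {u, x, z, n}

u, x, z, n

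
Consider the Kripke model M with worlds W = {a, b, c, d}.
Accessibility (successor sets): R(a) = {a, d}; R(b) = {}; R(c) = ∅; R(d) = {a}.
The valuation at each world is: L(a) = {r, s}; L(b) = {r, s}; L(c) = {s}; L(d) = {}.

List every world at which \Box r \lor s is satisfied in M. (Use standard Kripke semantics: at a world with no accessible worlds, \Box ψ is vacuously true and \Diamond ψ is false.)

Let φ = \Box r \lor s. Evaluate φ at each world:
  a (successors {a, d}): φ is true.
  b (successors ∅): φ is true.
  c (successors ∅): φ is true.
  d (successors {a}): φ is true.
For instance, at a:
  At a: \Box r is false, s is true, so \Box r \lor s is true.
    At a: \Box r requires r at every successor {a, d}.
      r fails at d, so \Box r is false at a.
Satisfying worlds: {a, b, c, d}

a, b, c, d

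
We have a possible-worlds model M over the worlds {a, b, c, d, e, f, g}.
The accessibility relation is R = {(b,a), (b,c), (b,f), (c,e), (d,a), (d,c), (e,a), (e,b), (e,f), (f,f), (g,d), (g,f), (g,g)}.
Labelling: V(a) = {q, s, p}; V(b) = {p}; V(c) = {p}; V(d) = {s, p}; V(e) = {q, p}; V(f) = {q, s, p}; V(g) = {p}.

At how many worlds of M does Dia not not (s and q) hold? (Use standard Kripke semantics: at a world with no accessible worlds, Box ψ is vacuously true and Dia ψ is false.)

Let φ = Dia not not (s and q). Evaluate φ at each world:
  a (successors ∅): φ is false.
  b (successors {a, c, f}): φ is true.
  c (successors {e}): φ is false.
  d (successors {a, c}): φ is true.
  e (successors {a, b, f}): φ is true.
  f (successors {f}): φ is true.
  g (successors {d, f, g}): φ is true.
For instance, at c:
  At c: Dia not not (s and q) requires not not (s and q) at some successor in {e}.
    At e: not not (s and q) is false.
  So Dia not not (s and q) is false at c.
Satisfying worlds: {b, d, e, f, g}

5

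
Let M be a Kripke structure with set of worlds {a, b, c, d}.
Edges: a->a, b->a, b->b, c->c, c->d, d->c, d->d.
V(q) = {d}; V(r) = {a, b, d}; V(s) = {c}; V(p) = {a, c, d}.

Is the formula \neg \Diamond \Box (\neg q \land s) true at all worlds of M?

Yes

Let φ = \neg \Diamond \Box (\neg q \land s). Evaluate φ at each world:
  a (successors {a}): φ is true.
  b (successors {a, b}): φ is true.
  c (successors {c, d}): φ is true.
  d (successors {c, d}): φ is true.
For instance, at c:
  At c: \Diamond \Box (\neg q \land s) is false, so \neg \Diamond \Box (\neg q \land s) is true.
    At c: \Diamond \Box (\neg q \land s) requires \Box (\neg q \land s) at some successor in {c, d}.
      At c: \Box (\neg q \land s) is false.
      At d: \Box (\neg q \land s) is false.
    So \Diamond \Box (\neg q \land s) is false at c.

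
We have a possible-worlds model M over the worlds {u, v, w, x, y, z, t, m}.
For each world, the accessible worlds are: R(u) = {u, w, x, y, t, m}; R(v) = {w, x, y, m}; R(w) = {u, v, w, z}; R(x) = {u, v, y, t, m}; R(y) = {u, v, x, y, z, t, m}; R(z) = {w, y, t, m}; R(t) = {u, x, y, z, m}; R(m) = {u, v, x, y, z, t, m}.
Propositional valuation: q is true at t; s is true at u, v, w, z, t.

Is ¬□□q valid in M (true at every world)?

Let φ = ¬□□q. Evaluate φ at each world:
  u (successors {u, w, x, y, t, m}): φ is true.
  v (successors {w, x, y, m}): φ is true.
  w (successors {u, v, w, z}): φ is true.
  x (successors {u, v, y, t, m}): φ is true.
  y (successors {u, v, x, y, z, t, m}): φ is true.
  z (successors {w, y, t, m}): φ is true.
  t (successors {u, x, y, z, m}): φ is true.
  m (successors {u, v, x, y, z, t, m}): φ is true.
For instance, at w:
  At w: □□q is false, so ¬□□q is true.
    At w: □□q requires □q at every successor {u, v, w, z}.
      □q fails at u, so □□q is false at w.

Yes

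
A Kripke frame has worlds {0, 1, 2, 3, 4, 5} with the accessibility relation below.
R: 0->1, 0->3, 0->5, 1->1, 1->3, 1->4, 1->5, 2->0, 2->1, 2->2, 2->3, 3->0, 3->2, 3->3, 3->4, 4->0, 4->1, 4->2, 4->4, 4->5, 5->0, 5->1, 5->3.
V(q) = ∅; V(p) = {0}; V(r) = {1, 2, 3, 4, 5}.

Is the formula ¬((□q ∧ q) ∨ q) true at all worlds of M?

Recall that □ψ holds at a world iff ψ holds at every accessible world, and ◇ψ holds iff ψ holds at some accessible world.
Let φ = ¬((□q ∧ q) ∨ q). Evaluate φ at each world:
  0 (successors {1, 3, 5}): φ is true.
  1 (successors {1, 3, 4, 5}): φ is true.
  2 (successors {0, 1, 2, 3}): φ is true.
  3 (successors {0, 2, 3, 4}): φ is true.
  4 (successors {0, 1, 2, 4, 5}): φ is true.
  5 (successors {0, 1, 3}): φ is true.
For instance, at 4:
  At 4: (□q ∧ q) ∨ q is false, so ¬((□q ∧ q) ∨ q) is true.
    At 4: □q ∧ q is false, q is false, so (□q ∧ q) ∨ q is false.
      At 4: □q is false, q is false, so □q ∧ q is false.

Yes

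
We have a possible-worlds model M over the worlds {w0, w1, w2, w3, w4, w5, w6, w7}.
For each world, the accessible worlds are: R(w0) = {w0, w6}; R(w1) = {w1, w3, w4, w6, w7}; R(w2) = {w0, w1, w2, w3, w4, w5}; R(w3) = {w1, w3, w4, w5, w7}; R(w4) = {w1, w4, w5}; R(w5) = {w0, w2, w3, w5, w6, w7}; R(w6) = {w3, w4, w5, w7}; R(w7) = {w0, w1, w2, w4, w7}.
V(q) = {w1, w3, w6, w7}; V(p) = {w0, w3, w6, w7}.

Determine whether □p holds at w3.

At w3: □p requires p at every successor {w1, w3, w4, w5, w7}.
  p fails at w1, so □p is false at w3.

No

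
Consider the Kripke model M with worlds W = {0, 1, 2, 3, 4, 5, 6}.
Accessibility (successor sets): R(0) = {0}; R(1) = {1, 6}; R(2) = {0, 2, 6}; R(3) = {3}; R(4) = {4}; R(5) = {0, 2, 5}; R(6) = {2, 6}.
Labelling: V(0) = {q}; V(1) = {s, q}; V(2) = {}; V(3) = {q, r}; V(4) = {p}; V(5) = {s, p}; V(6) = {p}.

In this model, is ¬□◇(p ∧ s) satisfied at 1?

At 1: □◇(p ∧ s) is false, so ¬□◇(p ∧ s) is true.
  At 1: □◇(p ∧ s) requires ◇(p ∧ s) at every successor {1, 6}.
    ◇(p ∧ s) fails at 1, so □◇(p ∧ s) is false at 1.
      At 1: ◇(p ∧ s) requires p ∧ s at some successor in {1, 6}.
        At 1: p ∧ s is false.
        At 6: p ∧ s is false.
      So ◇(p ∧ s) is false at 1.

Yes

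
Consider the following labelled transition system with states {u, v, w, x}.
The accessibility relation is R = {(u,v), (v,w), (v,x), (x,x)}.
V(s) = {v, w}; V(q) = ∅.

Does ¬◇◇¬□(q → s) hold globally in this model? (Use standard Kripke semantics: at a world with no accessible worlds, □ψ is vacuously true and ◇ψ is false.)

Yes

Recall that □ψ holds at a world iff ψ holds at every accessible world, and ◇ψ holds iff ψ holds at some accessible world.
Let φ = ¬◇◇¬□(q → s). Evaluate φ at each world:
  u (successors {v}): φ is true.
  v (successors {w, x}): φ is true.
  w (successors ∅): φ is true.
  x (successors {x}): φ is true.
For instance, at u:
  At u: ◇◇¬□(q → s) is false, so ¬◇◇¬□(q → s) is true.
    At u: ◇◇¬□(q → s) requires ◇¬□(q → s) at some successor in {v}.
      At v: ◇¬□(q → s) is false.
    So ◇◇¬□(q → s) is false at u.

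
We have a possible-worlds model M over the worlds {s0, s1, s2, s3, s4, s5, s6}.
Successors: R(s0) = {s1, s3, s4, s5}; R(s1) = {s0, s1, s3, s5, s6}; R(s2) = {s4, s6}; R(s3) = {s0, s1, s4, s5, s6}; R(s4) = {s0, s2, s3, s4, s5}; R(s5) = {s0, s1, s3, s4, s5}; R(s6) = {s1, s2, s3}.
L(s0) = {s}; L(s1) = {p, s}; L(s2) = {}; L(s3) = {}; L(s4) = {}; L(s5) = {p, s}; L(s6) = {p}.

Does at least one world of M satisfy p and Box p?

No

Recall that Box ψ holds at a world iff ψ holds at every accessible world, and Dia ψ holds iff ψ holds at some accessible world.
Let φ = p and Box p. Evaluate φ at each world:
  s0 (successors {s1, s3, s4, s5}): φ is false.
  s1 (successors {s0, s1, s3, s5, s6}): φ is false.
  s2 (successors {s4, s6}): φ is false.
  s3 (successors {s0, s1, s4, s5, s6}): φ is false.
  s4 (successors {s0, s2, s3, s4, s5}): φ is false.
  s5 (successors {s0, s1, s3, s4, s5}): φ is false.
  s6 (successors {s1, s2, s3}): φ is false.
For instance, at s2:
  At s2: p is false, Box p is false, so p and Box p is false.
    At s2: Box p requires p at every successor {s4, s6}.
      p fails at s4, so Box p is false at s2.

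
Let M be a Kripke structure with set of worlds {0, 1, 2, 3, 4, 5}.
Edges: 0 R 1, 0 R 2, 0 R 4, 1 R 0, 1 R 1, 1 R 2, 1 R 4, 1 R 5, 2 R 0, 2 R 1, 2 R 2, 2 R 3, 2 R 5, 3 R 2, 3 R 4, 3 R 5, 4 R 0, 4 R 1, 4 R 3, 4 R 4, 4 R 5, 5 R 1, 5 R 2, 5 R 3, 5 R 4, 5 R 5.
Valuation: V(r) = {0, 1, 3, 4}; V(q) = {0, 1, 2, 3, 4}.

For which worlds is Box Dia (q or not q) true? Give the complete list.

0, 1, 2, 3, 4, 5

Let φ = Box Dia (q or not q). Evaluate φ at each world:
  0 (successors {1, 2, 4}): φ is true.
  1 (successors {0, 1, 2, 4, 5}): φ is true.
  2 (successors {0, 1, 2, 3, 5}): φ is true.
  3 (successors {2, 4, 5}): φ is true.
  4 (successors {0, 1, 3, 4, 5}): φ is true.
  5 (successors {1, 2, 3, 4, 5}): φ is true.
For instance, at 1:
  At 1: Box Dia (q or not q) requires Dia (q or not q) at every successor {0, 1, 2, 4, 5}.
    At 0: Dia (q or not q) is true.
    At 1: Dia (q or not q) is true.
    At 2: Dia (q or not q) is true.
    At 4: Dia (q or not q) is true.
    At 5: Dia (q or not q) is true.
  So Box Dia (q or not q) is true at 1.
Satisfying worlds: {0, 1, 2, 3, 4, 5}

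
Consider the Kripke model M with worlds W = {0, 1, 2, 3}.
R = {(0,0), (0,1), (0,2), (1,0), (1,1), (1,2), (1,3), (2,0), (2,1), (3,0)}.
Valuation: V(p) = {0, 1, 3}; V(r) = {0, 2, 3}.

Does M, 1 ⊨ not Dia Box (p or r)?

At 1: Dia Box (p or r) is true, so not Dia Box (p or r) is false.
  At 1: Dia Box (p or r) requires Box (p or r) at some successor in {0, 1, 2, 3}.
    Box (p or r) holds at 0, so Dia Box (p or r) is true at 1.
      At 0: Box (p or r) requires p or r at every successor {0, 1, 2}.
        At 0: p or r is true.
        At 1: p or r is true.
        At 2: p or r is true.
      So Box (p or r) is true at 0.

No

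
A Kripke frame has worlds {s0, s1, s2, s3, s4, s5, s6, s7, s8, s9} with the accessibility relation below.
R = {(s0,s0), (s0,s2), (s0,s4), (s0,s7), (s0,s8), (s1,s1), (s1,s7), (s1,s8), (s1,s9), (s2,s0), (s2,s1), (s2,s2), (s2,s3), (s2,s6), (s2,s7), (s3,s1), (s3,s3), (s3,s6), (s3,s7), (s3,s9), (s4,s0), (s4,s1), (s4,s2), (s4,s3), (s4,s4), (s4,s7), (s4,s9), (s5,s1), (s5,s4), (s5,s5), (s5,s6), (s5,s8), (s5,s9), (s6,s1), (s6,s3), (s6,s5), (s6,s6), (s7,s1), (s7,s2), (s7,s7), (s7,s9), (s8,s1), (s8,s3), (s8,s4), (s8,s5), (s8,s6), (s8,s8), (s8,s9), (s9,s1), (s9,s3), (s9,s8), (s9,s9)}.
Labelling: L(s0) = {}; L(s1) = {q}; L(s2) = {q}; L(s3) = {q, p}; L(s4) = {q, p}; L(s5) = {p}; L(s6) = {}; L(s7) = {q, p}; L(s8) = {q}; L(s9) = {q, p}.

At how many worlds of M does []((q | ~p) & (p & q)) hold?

Recall that []ψ holds at a world iff ψ holds at every accessible world, and <>ψ holds iff ψ holds at some accessible world.
Let φ = []((q | ~p) & (p & q)). Evaluate φ at each world:
  s0 (successors {s0, s2, s4, s7, s8}): φ is false.
  s1 (successors {s1, s7, s8, s9}): φ is false.
  s2 (successors {s0, s1, s2, s3, s6, s7}): φ is false.
  s3 (successors {s1, s3, s6, s7, s9}): φ is false.
  s4 (successors {s0, s1, s2, s3, s4, s7, s9}): φ is false.
  s5 (successors {s1, s4, s5, s6, s8, s9}): φ is false.
  s6 (successors {s1, s3, s5, s6}): φ is false.
  s7 (successors {s1, s2, s7, s9}): φ is false.
  s8 (successors {s1, s3, s4, s5, s6, s8, s9}): φ is false.
  s9 (successors {s1, s3, s8, s9}): φ is false.
For instance, at s5:
  At s5: []((q | ~p) & (p & q)) requires (q | ~p) & (p & q) at every successor {s1, s4, s5, s6, s8, s9}.
    (q | ~p) & (p & q) fails at s1, so []((q | ~p) & (p & q)) is false at s5.
Satisfying worlds: none.

0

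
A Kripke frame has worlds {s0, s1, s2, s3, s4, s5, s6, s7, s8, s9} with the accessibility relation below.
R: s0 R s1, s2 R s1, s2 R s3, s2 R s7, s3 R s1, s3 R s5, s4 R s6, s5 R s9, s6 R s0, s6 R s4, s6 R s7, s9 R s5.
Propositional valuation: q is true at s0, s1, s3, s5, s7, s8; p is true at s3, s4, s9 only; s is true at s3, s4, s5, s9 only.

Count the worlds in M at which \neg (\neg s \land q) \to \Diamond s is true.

Let φ = \neg (\neg s \land q) \to \Diamond s. Evaluate φ at each world:
  s0 (successors {s1}): φ is true.
  s1 (successors ∅): φ is true.
  s2 (successors {s1, s3, s7}): φ is true.
  s3 (successors {s1, s5}): φ is true.
  s4 (successors {s6}): φ is false.
  s5 (successors {s9}): φ is true.
  s6 (successors {s0, s4, s7}): φ is true.
  s7 (successors ∅): φ is true.
  s8 (successors ∅): φ is true.
  s9 (successors {s5}): φ is true.
For instance, at s3:
  At s3: \neg (\neg s \land q) is true, \Diamond s is true, so \neg (\neg s \land q) \to \Diamond s is true.
    At s3: \Diamond s requires s at some successor in {s1, s5}.
      s holds at s5, so \Diamond s is true at s3.
Satisfying worlds: {s0, s1, s2, s3, s5, s6, s7, s8, s9}

9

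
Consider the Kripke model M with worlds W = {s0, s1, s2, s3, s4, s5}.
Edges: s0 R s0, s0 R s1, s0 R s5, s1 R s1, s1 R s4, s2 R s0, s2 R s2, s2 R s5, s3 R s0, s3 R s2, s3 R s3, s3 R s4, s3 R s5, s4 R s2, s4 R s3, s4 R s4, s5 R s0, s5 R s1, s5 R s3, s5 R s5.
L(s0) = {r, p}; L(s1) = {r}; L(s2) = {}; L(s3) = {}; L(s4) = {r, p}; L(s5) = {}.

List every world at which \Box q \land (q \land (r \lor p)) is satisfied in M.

Recall that \Box ψ holds at a world iff ψ holds at every accessible world, and \Diamond ψ holds iff ψ holds at some accessible world.
Let φ = \Box q \land (q \land (r \lor p)). Evaluate φ at each world:
  s0 (successors {s0, s1, s5}): φ is false.
  s1 (successors {s1, s4}): φ is false.
  s2 (successors {s0, s2, s5}): φ is false.
  s3 (successors {s0, s2, s3, s4, s5}): φ is false.
  s4 (successors {s2, s3, s4}): φ is false.
  s5 (successors {s0, s1, s3, s5}): φ is false.
For instance, at s1:
  At s1: \Box q is false, q \land (r \lor p) is false, so \Box q \land (q \land (r \lor p)) is false.
    At s1: \Box q requires q at every successor {s1, s4}.
      q fails at s1, so \Box q is false at s1.
Satisfying worlds: none.

none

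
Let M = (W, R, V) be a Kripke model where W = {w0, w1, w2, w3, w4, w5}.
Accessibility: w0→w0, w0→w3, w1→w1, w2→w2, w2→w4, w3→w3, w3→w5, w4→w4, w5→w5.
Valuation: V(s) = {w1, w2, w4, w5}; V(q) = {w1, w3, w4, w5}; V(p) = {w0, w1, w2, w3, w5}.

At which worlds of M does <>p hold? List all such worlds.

w0, w1, w2, w3, w5

Recall that <>ψ holds at a world iff ψ holds at some accessible world.
Let φ = <>p. Evaluate φ at each world:
  w0 (successors {w0, w3}): φ is true.
  w1 (successors {w1}): φ is true.
  w2 (successors {w2, w4}): φ is true.
  w3 (successors {w3, w5}): φ is true.
  w4 (successors {w4}): φ is false.
  w5 (successors {w5}): φ is true.
For instance, at w3:
  At w3: <>p requires p at some successor in {w3, w5}.
    p holds at w3, so <>p is true at w3.
Satisfying worlds: {w0, w1, w2, w3, w5}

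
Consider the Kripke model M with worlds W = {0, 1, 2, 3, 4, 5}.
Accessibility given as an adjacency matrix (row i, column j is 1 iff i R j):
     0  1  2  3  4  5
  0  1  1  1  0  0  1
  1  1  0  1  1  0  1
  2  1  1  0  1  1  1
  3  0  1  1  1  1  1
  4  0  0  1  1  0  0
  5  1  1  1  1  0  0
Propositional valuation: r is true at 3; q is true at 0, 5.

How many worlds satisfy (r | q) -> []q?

3

Let φ = (r | q) -> []q. Evaluate φ at each world:
  0 (successors {0, 1, 2, 5}): φ is false.
  1 (successors {0, 2, 3, 5}): φ is true.
  2 (successors {0, 1, 3, 4, 5}): φ is true.
  3 (successors {1, 2, 3, 4, 5}): φ is false.
  4 (successors {2, 3}): φ is true.
  5 (successors {0, 1, 2, 3}): φ is false.
For instance, at 1:
  At 1: r | q is false, []q is false, so (r | q) -> []q is true.
    At 1: []q requires q at every successor {0, 2, 3, 5}.
      q fails at 2, so []q is false at 1.
Satisfying worlds: {1, 2, 4}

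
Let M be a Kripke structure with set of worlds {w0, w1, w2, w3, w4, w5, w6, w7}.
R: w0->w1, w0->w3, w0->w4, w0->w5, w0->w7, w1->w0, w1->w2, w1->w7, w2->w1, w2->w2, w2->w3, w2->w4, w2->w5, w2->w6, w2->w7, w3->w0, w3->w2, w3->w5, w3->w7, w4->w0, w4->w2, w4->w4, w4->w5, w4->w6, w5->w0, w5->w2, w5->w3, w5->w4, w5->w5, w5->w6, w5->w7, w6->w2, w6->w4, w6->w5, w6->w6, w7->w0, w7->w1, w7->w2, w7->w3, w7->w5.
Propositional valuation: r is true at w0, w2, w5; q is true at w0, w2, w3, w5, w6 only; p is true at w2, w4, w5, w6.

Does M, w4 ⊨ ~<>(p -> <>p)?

No

At w4: <>(p -> <>p) is true, so ~<>(p -> <>p) is false.
  At w4: <>(p -> <>p) requires p -> <>p at some successor in {w0, w2, w4, w5, w6}.
    p -> <>p holds at w0, so <>(p -> <>p) is true at w4.
      At w0: p is false, <>p is true, so p -> <>p is true.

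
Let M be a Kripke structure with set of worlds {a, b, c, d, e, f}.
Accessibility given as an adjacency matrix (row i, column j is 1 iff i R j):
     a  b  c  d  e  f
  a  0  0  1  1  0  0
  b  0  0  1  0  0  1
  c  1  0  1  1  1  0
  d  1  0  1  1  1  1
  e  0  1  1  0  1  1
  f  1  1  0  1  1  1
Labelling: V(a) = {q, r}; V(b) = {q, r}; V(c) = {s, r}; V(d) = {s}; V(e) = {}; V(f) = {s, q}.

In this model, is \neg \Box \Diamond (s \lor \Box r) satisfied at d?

At d: \Box \Diamond (s \lor \Box r) is true, so \neg \Box \Diamond (s \lor \Box r) is false.
  At d: \Box \Diamond (s \lor \Box r) requires \Diamond (s \lor \Box r) at every successor {a, c, d, e, f}.
    At a: \Diamond (s \lor \Box r) is true.
    At c: \Diamond (s \lor \Box r) is true.
    At d: \Diamond (s \lor \Box r) is true.
    At e: \Diamond (s \lor \Box r) is true.
    At f: \Diamond (s \lor \Box r) is true.
  So \Box \Diamond (s \lor \Box r) is true at d.

No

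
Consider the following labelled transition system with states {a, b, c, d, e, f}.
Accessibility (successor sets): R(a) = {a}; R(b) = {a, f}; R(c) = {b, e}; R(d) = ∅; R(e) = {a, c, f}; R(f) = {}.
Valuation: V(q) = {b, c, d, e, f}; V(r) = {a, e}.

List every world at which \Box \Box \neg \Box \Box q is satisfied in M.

a, b, d, e, f

Recall that \Box ψ holds at a world iff ψ holds at every accessible world, and \Diamond ψ holds iff ψ holds at some accessible world.
Let φ = \Box \Box \neg \Box \Box q. Evaluate φ at each world:
  a (successors {a}): φ is true.
  b (successors {a, f}): φ is true.
  c (successors {b, e}): φ is false.
  d (successors ∅): φ is true.
  e (successors {a, c, f}): φ is true.
  f (successors ∅): φ is true.
For instance, at c:
  At c: \Box \Box \neg \Box \Box q requires \Box \neg \Box \Box q at every successor {b, e}.
    \Box \neg \Box \Box q fails at b, so \Box \Box \neg \Box \Box q is false at c.
      At b: \Box \neg \Box \Box q requires \neg \Box \Box q at every successor {a, f}.
        \neg \Box \Box q fails at f, so \Box \neg \Box \Box q is false at b.
Satisfying worlds: {a, b, d, e, f}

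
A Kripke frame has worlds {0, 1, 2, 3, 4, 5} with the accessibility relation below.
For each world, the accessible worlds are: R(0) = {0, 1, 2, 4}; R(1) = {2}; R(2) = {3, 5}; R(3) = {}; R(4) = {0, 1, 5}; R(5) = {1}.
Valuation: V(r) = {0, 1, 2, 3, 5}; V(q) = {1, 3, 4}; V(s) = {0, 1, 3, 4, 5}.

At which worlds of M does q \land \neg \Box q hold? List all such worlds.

1, 4

Recall that \Box ψ holds at a world iff ψ holds at every accessible world, and \Diamond ψ holds iff ψ holds at some accessible world.
Let φ = q \land \neg \Box q. Evaluate φ at each world:
  0 (successors {0, 1, 2, 4}): φ is false.
  1 (successors {2}): φ is true.
  2 (successors {3, 5}): φ is false.
  3 (successors ∅): φ is false.
  4 (successors {0, 1, 5}): φ is true.
  5 (successors {1}): φ is false.
For instance, at 0:
  At 0: q is false, \neg \Box q is true, so q \land \neg \Box q is false.
    At 0: \Box q is false, so \neg \Box q is true.
      At 0: \Box q requires q at every successor {0, 1, 2, 4}.
        q fails at 0, so \Box q is false at 0.
Satisfying worlds: {1, 4}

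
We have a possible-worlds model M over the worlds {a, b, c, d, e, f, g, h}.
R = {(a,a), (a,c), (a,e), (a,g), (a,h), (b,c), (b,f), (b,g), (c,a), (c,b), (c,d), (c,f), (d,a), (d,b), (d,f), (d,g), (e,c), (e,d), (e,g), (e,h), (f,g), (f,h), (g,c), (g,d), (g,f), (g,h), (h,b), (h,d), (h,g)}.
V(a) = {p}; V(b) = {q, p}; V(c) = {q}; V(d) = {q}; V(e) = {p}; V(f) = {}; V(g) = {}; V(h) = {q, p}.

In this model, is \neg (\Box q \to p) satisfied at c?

At c: \Box q \to p is true, so \neg (\Box q \to p) is false.
  At c: \Box q is false, p is false, so \Box q \to p is true.
    At c: \Box q requires q at every successor {a, b, d, f}.
      q fails at a, so \Box q is false at c.

No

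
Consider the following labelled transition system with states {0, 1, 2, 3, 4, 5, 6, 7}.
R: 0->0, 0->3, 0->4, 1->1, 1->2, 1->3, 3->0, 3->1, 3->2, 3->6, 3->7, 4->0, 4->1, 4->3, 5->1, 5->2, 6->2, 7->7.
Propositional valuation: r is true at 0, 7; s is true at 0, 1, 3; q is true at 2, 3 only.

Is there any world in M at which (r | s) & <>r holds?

Yes

Recall that <>ψ holds at a world iff ψ holds at some accessible world.
Let φ = (r | s) & <>r. Evaluate φ at each world:
  0 (successors {0, 3, 4}): φ is true.
  1 (successors {1, 2, 3}): φ is false.
  2 (successors ∅): φ is false.
  3 (successors {0, 1, 2, 6, 7}): φ is true.
  4 (successors {0, 1, 3}): φ is false.
  5 (successors {1, 2}): φ is false.
  6 (successors {2}): φ is false.
  7 (successors {7}): φ is true.
Detail at 0 (witness):
  At 0: r | s is true, <>r is true, so (r | s) & <>r is true.
    At 0: <>r requires r at some successor in {0, 3, 4}.
      r holds at 0, so <>r is true at 0.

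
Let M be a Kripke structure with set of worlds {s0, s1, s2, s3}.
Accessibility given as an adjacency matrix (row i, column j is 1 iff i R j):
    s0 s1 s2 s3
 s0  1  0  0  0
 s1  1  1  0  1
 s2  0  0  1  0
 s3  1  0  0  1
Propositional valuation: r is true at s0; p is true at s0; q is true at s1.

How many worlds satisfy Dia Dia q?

Let φ = Dia Dia q. Evaluate φ at each world:
  s0 (successors {s0}): φ is false.
  s1 (successors {s0, s1, s3}): φ is true.
  s2 (successors {s2}): φ is false.
  s3 (successors {s0, s3}): φ is false.
For instance, at s1:
  At s1: Dia Dia q requires Dia q at some successor in {s0, s1, s3}.
    Dia q holds at s1, so Dia Dia q is true at s1.
      At s1: Dia q requires q at some successor in {s0, s1, s3}.
        q holds at s1, so Dia q is true at s1.
Satisfying worlds: {s1}

1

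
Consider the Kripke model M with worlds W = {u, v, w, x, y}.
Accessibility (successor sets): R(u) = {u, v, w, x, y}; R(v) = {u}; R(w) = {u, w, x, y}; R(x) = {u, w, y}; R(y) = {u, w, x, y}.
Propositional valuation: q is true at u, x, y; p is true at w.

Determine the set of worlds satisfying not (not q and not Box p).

Let φ = not (not q and not Box p). Evaluate φ at each world:
  u (successors {u, v, w, x, y}): φ is true.
  v (successors {u}): φ is false.
  w (successors {u, w, x, y}): φ is false.
  x (successors {u, w, y}): φ is true.
  y (successors {u, w, x, y}): φ is true.
For instance, at w:
  At w: not q and not Box p is true, so not (not q and not Box p) is false.
    At w: not q is true, not Box p is true, so not q and not Box p is true.
      At w: Box p is false, so not Box p is true.
Satisfying worlds: {u, x, y}

u, x, y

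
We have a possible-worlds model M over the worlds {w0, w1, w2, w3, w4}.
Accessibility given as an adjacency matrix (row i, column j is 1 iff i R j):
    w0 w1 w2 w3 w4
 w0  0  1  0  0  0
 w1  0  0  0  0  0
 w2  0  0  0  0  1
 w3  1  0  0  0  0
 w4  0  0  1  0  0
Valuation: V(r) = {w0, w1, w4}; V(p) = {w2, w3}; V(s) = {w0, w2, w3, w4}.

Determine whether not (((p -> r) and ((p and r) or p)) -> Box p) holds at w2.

Recall that Box ψ holds at a world iff ψ holds at every accessible world, and Dia ψ holds iff ψ holds at some accessible world.
At w2: ((p -> r) and ((p and r) or p)) -> Box p is true, so not (((p -> r) and ((p and r) or p)) -> Box p) is false.
  At w2: (p -> r) and ((p and r) or p) is false, Box p is false, so ((p -> r) and ((p and r) or p)) -> Box p is true.
    At w2: Box p requires p at every successor {w4}.
      p fails at w4, so Box p is false at w2.

No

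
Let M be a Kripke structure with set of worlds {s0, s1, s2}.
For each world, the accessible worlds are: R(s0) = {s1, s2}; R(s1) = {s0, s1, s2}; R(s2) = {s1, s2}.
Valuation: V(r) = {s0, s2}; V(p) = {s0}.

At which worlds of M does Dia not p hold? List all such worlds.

s0, s1, s2

Let φ = Dia not p. Evaluate φ at each world:
  s0 (successors {s1, s2}): φ is true.
  s1 (successors {s0, s1, s2}): φ is true.
  s2 (successors {s1, s2}): φ is true.
For instance, at s0:
  At s0: Dia not p requires not p at some successor in {s1, s2}.
    not p holds at s1, so Dia not p is true at s0.
Satisfying worlds: {s0, s1, s2}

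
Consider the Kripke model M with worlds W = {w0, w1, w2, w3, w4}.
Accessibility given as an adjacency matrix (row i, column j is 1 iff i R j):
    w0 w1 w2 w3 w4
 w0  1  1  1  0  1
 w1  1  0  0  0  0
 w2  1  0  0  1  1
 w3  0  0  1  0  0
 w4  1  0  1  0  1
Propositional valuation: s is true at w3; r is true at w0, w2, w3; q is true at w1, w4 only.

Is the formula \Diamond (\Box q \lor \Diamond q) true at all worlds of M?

Recall that \Box ψ holds at a world iff ψ holds at every accessible world, and \Diamond ψ holds iff ψ holds at some accessible world.
Let φ = \Diamond (\Box q \lor \Diamond q). Evaluate φ at each world:
  w0 (successors {w0, w1, w2, w4}): φ is true.
  w1 (successors {w0}): φ is true.
  w2 (successors {w0, w3, w4}): φ is true.
  w3 (successors {w2}): φ is true.
  w4 (successors {w0, w2, w4}): φ is true.
For instance, at w2:
  At w2: \Diamond (\Box q \lor \Diamond q) requires \Box q \lor \Diamond q at some successor in {w0, w3, w4}.
    \Box q \lor \Diamond q holds at w0, so \Diamond (\Box q \lor \Diamond q) is true at w2.
      At w0: \Box q is false, \Diamond q is true, so \Box q \lor \Diamond q is true.

Yes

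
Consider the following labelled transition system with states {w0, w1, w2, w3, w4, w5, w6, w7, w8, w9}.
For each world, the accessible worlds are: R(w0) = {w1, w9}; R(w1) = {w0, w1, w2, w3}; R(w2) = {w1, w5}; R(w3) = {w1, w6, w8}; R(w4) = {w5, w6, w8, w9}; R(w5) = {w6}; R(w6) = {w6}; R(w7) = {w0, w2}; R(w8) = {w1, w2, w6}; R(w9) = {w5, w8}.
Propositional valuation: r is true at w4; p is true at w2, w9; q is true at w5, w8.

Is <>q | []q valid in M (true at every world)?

Let φ = <>q | []q. Evaluate φ at each world:
  w0 (successors {w1, w9}): φ is false.
  w1 (successors {w0, w1, w2, w3}): φ is false.
  w2 (successors {w1, w5}): φ is true.
  w3 (successors {w1, w6, w8}): φ is true.
  w4 (successors {w5, w6, w8, w9}): φ is true.
  w5 (successors {w6}): φ is false.
  w6 (successors {w6}): φ is false.
  w7 (successors {w0, w2}): φ is false.
  w8 (successors {w1, w2, w6}): φ is false.
  w9 (successors {w5, w8}): φ is true.
Detail at w0 (counterexample):
  At w0: <>q is false, []q is false, so <>q | []q is false.
    At w0: <>q requires q at some successor in {w1, w9}.
      At w1: q is false.
      At w9: q is false.
    So <>q is false at w0.
    At w0: []q requires q at every successor {w1, w9}.
      q fails at w1, so []q is false at w0.

No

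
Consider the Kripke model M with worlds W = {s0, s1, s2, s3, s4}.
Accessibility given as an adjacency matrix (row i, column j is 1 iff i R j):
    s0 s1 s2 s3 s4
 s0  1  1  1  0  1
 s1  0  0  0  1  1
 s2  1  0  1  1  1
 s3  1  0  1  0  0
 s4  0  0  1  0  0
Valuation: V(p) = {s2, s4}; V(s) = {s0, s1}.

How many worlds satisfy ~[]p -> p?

2

Let φ = ~[]p -> p. Evaluate φ at each world:
  s0 (successors {s0, s1, s2, s4}): φ is false.
  s1 (successors {s3, s4}): φ is false.
  s2 (successors {s0, s2, s3, s4}): φ is true.
  s3 (successors {s0, s2}): φ is false.
  s4 (successors {s2}): φ is true.
For instance, at s2:
  At s2: ~[]p is true, p is true, so ~[]p -> p is true.
    At s2: []p is false, so ~[]p is true.
      At s2: []p requires p at every successor {s0, s2, s3, s4}.
        p fails at s0, so []p is false at s2.
Satisfying worlds: {s2, s4}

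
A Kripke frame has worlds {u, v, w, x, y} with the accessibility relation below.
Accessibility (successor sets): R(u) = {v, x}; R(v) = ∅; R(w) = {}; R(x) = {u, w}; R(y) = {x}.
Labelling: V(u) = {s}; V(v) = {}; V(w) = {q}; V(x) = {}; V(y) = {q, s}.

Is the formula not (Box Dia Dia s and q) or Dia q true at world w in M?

At w: not (Box Dia Dia s and q) is false, Dia q is false, so not (Box Dia Dia s and q) or Dia q is false.
  At w: Box Dia Dia s and q is true, so not (Box Dia Dia s and q) is false.
    At w: Box Dia Dia s is true, q is true, so Box Dia Dia s and q is true.
      At w: no accessible worlds, so Box Dia Dia s holds vacuously.
  At w: no accessible worlds, so Dia q is false.

No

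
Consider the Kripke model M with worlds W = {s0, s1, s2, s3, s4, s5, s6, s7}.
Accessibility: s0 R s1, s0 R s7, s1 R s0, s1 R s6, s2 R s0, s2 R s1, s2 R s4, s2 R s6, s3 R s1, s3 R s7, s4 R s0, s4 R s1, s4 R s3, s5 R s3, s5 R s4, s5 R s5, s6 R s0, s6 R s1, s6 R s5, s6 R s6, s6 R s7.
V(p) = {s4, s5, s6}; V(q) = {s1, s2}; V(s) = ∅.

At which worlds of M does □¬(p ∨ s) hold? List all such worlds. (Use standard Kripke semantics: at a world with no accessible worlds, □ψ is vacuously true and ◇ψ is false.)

Let φ = □¬(p ∨ s). Evaluate φ at each world:
  s0 (successors {s1, s7}): φ is true.
  s1 (successors {s0, s6}): φ is false.
  s2 (successors {s0, s1, s4, s6}): φ is false.
  s3 (successors {s1, s7}): φ is true.
  s4 (successors {s0, s1, s3}): φ is true.
  s5 (successors {s3, s4, s5}): φ is false.
  s6 (successors {s0, s1, s5, s6, s7}): φ is false.
  s7 (successors ∅): φ is true.
For instance, at s3:
  At s3: □¬(p ∨ s) requires ¬(p ∨ s) at every successor {s1, s7}.
    At s1: ¬(p ∨ s) is true.
    At s7: ¬(p ∨ s) is true.
  So □¬(p ∨ s) is true at s3.
Satisfying worlds: {s0, s3, s4, s7}

s0, s3, s4, s7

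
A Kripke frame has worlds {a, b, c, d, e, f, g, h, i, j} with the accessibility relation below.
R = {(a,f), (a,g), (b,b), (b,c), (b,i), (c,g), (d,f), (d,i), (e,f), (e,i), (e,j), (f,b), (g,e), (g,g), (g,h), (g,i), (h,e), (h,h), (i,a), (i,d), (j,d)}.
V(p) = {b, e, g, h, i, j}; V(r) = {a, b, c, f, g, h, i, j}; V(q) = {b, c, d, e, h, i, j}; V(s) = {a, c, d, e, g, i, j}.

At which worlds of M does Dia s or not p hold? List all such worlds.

a, b, c, d, e, f, g, h, i, j

Recall that Dia ψ holds at a world iff ψ holds at some accessible world.
Let φ = Dia s or not p. Evaluate φ at each world:
  a (successors {f, g}): φ is true.
  b (successors {b, c, i}): φ is true.
  c (successors {g}): φ is true.
  d (successors {f, i}): φ is true.
  e (successors {f, i, j}): φ is true.
  f (successors {b}): φ is true.
  g (successors {e, g, h, i}): φ is true.
  h (successors {e, h}): φ is true.
  i (successors {a, d}): φ is true.
  j (successors {d}): φ is true.
For instance, at j:
  At j: Dia s is true, not p is false, so Dia s or not p is true.
    At j: Dia s requires s at some successor in {d}.
      s holds at d, so Dia s is true at j.
Satisfying worlds: {a, b, c, d, e, f, g, h, i, j}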